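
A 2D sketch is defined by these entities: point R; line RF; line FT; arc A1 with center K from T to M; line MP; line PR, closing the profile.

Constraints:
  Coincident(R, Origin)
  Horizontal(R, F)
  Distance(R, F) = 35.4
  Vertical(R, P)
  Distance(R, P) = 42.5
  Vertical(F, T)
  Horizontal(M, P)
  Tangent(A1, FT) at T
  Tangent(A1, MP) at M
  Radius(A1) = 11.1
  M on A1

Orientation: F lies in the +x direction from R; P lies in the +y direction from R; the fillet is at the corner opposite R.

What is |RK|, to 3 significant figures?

39.7

R is at the origin; RF is horizontal with |RF| = 35.4 and F on the +x side, so F = (35.4, 0.00). R and P share the same x with |RP| = 42.5 and P on the +y side, so P = (0.00, 42.5). The virtual corner opposite R is at (35.4, 42.5). Tangency of A1 to FT means the radius KT is perpendicular to FT and tangency of A1 to MP means the radius KM is perpendicular to MP, with radius 11.1, so the center K sits 11.1 in from both sides at K = (24.3, 31.4). Then |RK| = |K − R| = 39.7.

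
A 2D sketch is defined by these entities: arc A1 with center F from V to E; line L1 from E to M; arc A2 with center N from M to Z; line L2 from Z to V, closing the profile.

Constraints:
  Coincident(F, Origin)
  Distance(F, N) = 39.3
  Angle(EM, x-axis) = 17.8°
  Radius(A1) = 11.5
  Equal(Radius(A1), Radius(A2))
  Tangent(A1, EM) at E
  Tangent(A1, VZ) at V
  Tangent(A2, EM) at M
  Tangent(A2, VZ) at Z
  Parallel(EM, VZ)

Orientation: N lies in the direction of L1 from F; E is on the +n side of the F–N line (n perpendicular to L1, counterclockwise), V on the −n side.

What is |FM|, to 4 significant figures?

40.95

The slot axis is L1's direction at 17.8°, so u = (cos 17.8°, sin 17.8°) = (0.9521, 0.3057) and n = (−sin 17.8°, cos 17.8°) = (-0.3057, 0.9521). F is at the origin and N lies 39.3 along u from F, so N = 39.3·u = (37.42, 12.01). Tangency of A1 to both parallel lines with radius 11.5 puts E and V at F ± 11.5·n: E = (-3.515, 10.95), V = (3.515, -10.95). Equal radii place M and Z the same way about N: M = N + 11.5·n = (33.90, 22.96), Z = N − 11.5·n = (40.93, 1.064). Then |FM| = |M − F| = 40.95.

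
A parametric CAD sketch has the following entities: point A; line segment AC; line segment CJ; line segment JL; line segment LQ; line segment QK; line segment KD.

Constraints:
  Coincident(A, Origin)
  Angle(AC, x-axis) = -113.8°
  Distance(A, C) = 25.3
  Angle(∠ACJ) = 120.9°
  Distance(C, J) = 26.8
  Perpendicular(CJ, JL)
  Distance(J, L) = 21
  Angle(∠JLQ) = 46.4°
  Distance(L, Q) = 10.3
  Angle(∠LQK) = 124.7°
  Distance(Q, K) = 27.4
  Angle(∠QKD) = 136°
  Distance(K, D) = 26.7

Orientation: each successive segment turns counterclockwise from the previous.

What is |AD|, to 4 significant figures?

77.13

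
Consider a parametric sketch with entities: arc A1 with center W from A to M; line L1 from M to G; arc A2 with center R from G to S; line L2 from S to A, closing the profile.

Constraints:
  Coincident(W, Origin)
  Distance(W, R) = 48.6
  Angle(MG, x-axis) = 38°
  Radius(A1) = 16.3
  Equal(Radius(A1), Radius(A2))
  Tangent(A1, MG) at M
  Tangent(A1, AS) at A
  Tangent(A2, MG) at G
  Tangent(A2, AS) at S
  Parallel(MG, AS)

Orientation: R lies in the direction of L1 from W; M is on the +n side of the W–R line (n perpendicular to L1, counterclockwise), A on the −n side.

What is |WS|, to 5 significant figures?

51.261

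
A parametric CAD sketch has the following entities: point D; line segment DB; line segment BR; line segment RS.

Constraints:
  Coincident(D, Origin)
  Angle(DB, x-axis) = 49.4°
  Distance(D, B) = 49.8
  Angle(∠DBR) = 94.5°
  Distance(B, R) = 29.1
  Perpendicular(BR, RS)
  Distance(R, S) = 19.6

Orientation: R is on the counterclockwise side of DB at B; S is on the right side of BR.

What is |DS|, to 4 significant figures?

76.71

D is at the origin; DB runs at 49.4° with length 49.8, so B = 49.8·(cos 49.4°, sin 49.4°) = (32.41, 37.81). ∠DBR = 94.5°, so BR runs at 49.4° + (180° − 94.5°) = 134.9° from the x-axis; with |BR| = 29.1, R = B + 29.1·(cos 134.9°, sin 134.9°) = (11.87, 58.42). BR ⟂ RS; with |RS| = 19.6 on the right of BR, S = R + 19.6·(0.7083, 0.7059) = (25.75, 72.26). Then |DS| = |S − D| = 76.71.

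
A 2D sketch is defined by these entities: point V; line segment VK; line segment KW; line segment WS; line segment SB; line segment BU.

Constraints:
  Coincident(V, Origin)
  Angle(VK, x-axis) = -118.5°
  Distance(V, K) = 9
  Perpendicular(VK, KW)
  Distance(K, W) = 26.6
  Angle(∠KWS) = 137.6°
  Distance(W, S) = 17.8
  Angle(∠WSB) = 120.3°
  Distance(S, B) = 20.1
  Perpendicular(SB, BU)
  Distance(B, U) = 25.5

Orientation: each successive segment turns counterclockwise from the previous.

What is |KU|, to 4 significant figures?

28.36

∠WSB = 120.3° gives SB at 73.60° from the x-axis; with |SB| = 20.1, B = (42.04, 2.956). SB ⟂ BU, so BU runs at 163.6°; with |BU| = 25.5, U = (17.57, 10.16). Then |KU| = |U − K| = 28.36.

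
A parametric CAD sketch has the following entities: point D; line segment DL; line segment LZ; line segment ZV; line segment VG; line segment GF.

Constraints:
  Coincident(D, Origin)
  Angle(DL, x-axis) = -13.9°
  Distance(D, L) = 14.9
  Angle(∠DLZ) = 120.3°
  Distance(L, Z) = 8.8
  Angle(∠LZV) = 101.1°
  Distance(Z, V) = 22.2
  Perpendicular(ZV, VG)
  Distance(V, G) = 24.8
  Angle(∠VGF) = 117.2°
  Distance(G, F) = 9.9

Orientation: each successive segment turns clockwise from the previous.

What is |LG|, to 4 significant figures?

28.85

D is at the origin; DL runs at -13.9° with length 14.9, so L = (14.46, -3.579). ∠DLZ = 120.3° gives LZ at -73.60° from the x-axis; with |LZ| = 8.8, Z = (16.95, -12.02). ∠LZV = 101.1° gives ZV at -152.5° from the x-axis; with |ZV| = 22.2, V = (-2.743, -22.27). ZV is perpendicular to VG, so VG runs at 117.5°; with |VG| = 24.8, G = (-14.19, -0.2743). Then |LG| = |G − L| = 28.85.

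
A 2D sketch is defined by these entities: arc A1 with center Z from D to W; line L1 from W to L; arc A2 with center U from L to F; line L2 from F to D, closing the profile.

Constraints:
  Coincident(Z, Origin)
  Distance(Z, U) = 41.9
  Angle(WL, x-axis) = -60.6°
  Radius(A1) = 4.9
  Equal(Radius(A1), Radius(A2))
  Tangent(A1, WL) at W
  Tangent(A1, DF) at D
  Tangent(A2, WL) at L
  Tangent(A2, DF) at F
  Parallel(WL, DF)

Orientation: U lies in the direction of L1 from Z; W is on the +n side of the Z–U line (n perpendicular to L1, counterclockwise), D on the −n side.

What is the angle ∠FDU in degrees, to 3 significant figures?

6.67°

The slot axis is L1's direction at -60.6°, so u = (cos -60.6°, sin -60.6°) = (0.491, -0.871) and n = (−sin -60.6°, cos -60.6°) = (0.871, 0.491). Z is at the origin and U lies 41.9 along u from Z, so U = 41.9·u = (20.6, -36.5). Tangency of A1 to both parallel lines with radius 4.9 puts W and D at Z ± 4.9·n: W = (4.27, 2.41), D = (-4.27, -2.41). Equal radii place L and F the same way about U: L = U + 4.9·n = (24.8, -34.1), F = U − 4.9·n = (16.3, -38.9). Then cos ∠FDU = DF·DU / (|DF||DU|), giving 6.67°.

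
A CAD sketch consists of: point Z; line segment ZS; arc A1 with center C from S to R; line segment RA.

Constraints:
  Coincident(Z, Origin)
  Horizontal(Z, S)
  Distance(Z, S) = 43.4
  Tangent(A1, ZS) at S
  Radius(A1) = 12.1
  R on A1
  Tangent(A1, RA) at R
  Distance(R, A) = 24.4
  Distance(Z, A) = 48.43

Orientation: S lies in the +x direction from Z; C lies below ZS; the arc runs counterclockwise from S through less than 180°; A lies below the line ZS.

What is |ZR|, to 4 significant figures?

33.62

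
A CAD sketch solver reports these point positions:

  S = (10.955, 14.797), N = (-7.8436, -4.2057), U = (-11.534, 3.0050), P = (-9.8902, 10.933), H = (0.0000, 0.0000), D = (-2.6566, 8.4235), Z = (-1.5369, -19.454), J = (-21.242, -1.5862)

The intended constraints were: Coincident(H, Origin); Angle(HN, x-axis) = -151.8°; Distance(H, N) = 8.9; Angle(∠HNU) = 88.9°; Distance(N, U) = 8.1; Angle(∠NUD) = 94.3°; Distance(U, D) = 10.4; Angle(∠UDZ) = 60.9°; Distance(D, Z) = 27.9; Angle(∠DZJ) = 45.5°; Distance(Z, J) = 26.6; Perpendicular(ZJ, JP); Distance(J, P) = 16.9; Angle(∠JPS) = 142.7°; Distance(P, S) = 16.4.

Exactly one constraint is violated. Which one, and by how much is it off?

Distance(P, S) = 16.4 — off by 4.80.

H = (0.00, 0.00) ✓; HN at -151.8° ✓; |HN| = 8.900 ✓; ∠HNU = 88.90° ✓; |NU| = 8.100 ✓; ∠NUD = 94.30° ✓; |UD| = 10.40 ✓; ∠UDZ = 60.90° ✓; |DZ| = 27.90 ✓; ∠DZJ = 45.50° ✓; |ZJ| = 26.60 ✓; ∠(ZJ, JP) = 90.00° ✓; |JP| = 16.90 ✓; ∠JPS = 142.7° ✓; |PS| = 21.20 ✗.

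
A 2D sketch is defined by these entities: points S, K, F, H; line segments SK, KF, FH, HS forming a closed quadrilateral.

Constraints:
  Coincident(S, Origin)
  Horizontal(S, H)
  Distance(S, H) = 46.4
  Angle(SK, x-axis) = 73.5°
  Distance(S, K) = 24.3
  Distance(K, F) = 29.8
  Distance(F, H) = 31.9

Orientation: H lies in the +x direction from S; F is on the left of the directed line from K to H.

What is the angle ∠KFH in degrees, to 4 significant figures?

95.96°

Checks: |KF| = 29.80 ✓; |FH| = 31.90 ✓.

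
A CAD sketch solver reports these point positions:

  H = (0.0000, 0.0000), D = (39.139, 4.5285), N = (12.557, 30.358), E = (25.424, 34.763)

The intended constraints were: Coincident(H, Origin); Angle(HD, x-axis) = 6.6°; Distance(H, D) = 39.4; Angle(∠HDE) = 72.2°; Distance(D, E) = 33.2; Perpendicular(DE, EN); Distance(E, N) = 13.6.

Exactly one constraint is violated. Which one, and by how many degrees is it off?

Perpendicular(DE, EN) — off by 5.50°.

H = (0.00, 0.00) ✓; HD at 6.600° ✓; |HD| = 39.40 ✓; ∠HDE = 72.20° ✓; |DE| = 33.20 ✓; ∠(DE, EN) = 84.50° ✗; |EN| = 13.60 ✓.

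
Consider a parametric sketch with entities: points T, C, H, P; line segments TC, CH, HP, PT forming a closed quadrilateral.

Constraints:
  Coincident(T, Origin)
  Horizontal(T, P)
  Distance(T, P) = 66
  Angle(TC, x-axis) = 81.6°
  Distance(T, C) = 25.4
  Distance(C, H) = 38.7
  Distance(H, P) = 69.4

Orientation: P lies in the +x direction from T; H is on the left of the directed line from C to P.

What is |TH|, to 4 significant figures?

62.43

Checks: T.y = 0.00, P.y = 0.00 ✓; |CH| = 38.70 ✓; |HP| = 69.40 ✓.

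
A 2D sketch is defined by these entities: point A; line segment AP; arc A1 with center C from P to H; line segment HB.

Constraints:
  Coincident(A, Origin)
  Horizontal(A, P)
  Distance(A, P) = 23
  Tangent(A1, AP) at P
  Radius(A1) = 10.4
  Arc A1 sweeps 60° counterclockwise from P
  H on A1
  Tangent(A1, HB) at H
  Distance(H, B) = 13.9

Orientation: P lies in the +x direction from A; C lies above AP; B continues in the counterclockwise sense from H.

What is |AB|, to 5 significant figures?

42.600

A is at the origin; A and P share the same y with |AP| = 23.0 and P on the +x side, so P = (23.000, 0.0000). Tangency of A1 to AP means the radius CP is perpendicular to AP, so C = P + (0, 10.4) = (23.000, 10.400). On A1, P sits at bearing -90° from C; a 60° counterclockwise sweep puts H at bearing -30°, so H = C + 10.4·(cos -30°, sin -30°) = (32.007, 5.2000). The tangent condition forces CH to be normal to HB, so HB runs along (−sin -30°, cos -30°); with |HB| = 13.9, B = (38.957, 17.238). Then |AB| = |B − A| = 42.600.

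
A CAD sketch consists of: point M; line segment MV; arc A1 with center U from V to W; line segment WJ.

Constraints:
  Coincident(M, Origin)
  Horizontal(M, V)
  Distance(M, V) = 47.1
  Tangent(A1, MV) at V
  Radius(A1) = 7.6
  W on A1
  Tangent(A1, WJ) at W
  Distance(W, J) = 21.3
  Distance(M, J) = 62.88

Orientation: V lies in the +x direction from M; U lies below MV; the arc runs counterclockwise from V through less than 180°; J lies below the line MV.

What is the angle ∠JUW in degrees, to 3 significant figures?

70.4°

Checks: |UW| = 7.600 ✓; ∠(UW, WJ) = 90.00° ✓; |WJ| = 21.30 ✓; |MJ| = 62.88 ✓.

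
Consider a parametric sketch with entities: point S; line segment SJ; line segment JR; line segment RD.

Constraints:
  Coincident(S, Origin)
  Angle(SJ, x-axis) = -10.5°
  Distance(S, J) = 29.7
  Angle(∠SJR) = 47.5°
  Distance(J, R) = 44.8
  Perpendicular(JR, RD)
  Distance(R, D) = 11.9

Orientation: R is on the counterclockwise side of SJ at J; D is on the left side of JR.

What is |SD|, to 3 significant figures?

26.7

∠SJR = 47.5°, so JR runs at -10.5° + (180° − 47.5°) = 122° from the x-axis; with |JR| = 44.8, R = J + 44.8·(cos 122°, sin 122°) = (5.46, 32.6). JR is perpendicular to RD; with |RD| = 11.9 on the left of JR, D = R + 11.9·(-0.848, -0.530) = (-4.63, 26.3). Then |SD| = |D − S| = 26.7.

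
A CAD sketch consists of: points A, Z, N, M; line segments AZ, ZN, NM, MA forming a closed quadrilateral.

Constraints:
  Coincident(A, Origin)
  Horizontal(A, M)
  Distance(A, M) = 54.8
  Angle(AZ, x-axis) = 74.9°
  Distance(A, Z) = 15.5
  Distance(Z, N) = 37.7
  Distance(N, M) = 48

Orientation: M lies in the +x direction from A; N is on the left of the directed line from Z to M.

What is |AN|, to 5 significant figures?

51.702

A is at the origin; AM is horizontal with |AM| = 54.8 and M in +x, so M = (54.8, 0). AZ runs at 74.9° with |AZ| = 15.5, so Z = (4.0378, 14.965). N is determined by |ZN| = 37.7 and |NM| = 48.0 together: it lies at the intersection of circle(Z, 37.7) and circle(M, 48.0). With |ZM| = 52.922, the foot of the radical line on ZM is 18.121 from Z and the perpendicular offset is √(37.7² − 18.121²) = 33.059. Taking the left-of-ZM solution: N = (30.768, 41.551).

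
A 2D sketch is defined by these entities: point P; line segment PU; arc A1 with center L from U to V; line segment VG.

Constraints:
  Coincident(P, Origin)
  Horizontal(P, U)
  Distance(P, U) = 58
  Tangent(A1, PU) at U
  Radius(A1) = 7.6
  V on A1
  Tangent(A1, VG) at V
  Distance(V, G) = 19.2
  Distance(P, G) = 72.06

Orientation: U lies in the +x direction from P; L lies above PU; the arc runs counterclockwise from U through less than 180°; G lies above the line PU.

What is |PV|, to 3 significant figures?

65.9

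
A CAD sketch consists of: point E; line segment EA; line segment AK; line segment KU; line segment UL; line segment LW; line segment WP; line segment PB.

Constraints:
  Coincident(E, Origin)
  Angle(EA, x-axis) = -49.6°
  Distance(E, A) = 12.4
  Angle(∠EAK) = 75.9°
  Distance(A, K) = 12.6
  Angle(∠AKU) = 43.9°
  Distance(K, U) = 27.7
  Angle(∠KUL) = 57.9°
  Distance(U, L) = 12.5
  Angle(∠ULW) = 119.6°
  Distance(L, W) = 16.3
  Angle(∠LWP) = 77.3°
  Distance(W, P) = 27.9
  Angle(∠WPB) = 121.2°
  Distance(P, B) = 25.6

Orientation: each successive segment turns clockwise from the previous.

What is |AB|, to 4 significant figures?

42.91

E is at the origin; EA runs at -49.6° with length 12.4, so A = (8.037, -9.443). ∠EAK = 75.9° gives AK at -153.7° from the x-axis; with |AK| = 12.6, K = (-3.259, -15.03). ∠AKU = 43.9° gives KU at 70.20° from the x-axis; with |KU| = 27.7, U = (6.124, 11.04). ∠KUL = 57.9° gives UL at -51.90° from the x-axis; with |UL| = 12.5, L = (13.84, 1.200). ∠ULW = 119.6° gives LW at -112.3° from the x-axis; with |LW| = 16.3, W = (7.652, -13.88). ∠LWP = 77.3° gives WP at 145.0° from the x-axis; with |WP| = 27.9, P = (-15.20, 2.122). ∠WPB = 121.2° gives PB at 86.20° from the x-axis; with |PB| = 25.6, B = (-13.51, 27.67). Then |AB| = |B − A| = 42.91.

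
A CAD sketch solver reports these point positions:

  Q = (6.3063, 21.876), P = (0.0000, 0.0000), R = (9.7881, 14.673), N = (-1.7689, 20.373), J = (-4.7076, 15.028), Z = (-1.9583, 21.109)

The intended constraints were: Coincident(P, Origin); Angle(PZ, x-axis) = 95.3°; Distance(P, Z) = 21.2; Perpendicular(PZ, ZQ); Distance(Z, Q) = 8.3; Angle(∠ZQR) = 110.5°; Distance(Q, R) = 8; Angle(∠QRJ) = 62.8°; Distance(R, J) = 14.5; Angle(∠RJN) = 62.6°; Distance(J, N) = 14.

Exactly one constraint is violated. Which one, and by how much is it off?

Distance(J, N) = 14 — off by 7.90.

P = (0.00, 0.00) ✓; PZ at 95.30° ✓; |PZ| = 21.20 ✓; ∠(PZ, ZQ) = 90.00° ✓; |ZQ| = 8.300 ✓; ∠ZQR = 110.5° ✓; |QR| = 8.000 ✓; ∠QRJ = 62.80° ✓; |RJ| = 14.50 ✓; ∠RJN = 62.60° ✓; |JN| = 6.100 ✗.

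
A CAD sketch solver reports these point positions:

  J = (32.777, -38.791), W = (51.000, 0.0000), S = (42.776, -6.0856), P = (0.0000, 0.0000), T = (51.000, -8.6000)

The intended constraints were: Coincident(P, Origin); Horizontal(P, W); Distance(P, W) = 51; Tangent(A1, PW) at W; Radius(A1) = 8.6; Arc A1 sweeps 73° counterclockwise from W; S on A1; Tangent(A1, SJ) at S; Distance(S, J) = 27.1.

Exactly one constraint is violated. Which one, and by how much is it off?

Distance(S, J) = 27.1 — off by 7.10.

P = (0.00, 0.00) ✓; P.y = 0.00, W.y = 0.00 ✓; |PW| = 51.00 ✓; ∠(TW, WP) = 90.00° ✓; |TW| = 8.600 ✓; bearing(T→S) − bearing(T→W) = 73.00° ✓; |TS| = 8.600 ✓; ∠(TS, SJ) = 90.00° ✓; |SJ| = 34.20 ✗.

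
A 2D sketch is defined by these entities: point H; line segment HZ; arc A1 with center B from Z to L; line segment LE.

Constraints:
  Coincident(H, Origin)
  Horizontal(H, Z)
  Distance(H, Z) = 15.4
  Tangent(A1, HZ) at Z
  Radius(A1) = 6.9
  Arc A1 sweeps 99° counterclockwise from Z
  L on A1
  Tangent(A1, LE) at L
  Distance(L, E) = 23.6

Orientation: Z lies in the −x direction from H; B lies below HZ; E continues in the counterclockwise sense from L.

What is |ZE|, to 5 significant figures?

31.444

H is at the origin; HZ is horizontal with |HZ| = 15.4 and Z on the −x side, so Z = (-15.400, 0.0000). Since A1 is tangent to HZ there, BZ ⟂ HZ, so B = Z + (0, -6.9) = (-15.400, -6.9000). On A1, Z sits at bearing 90° from B; a 99° counterclockwise sweep puts L at bearing 189°, so L = B + 6.9·(cos 189°, sin 189°) = (-22.215, -7.9794). Since A1 is tangent to LE there, BL ⟂ LE, so LE runs along (−sin 189°, cos 189°); with |LE| = 23.6, E = (-18.523, -31.289). Then |ZE| = |E − Z| = 31.444.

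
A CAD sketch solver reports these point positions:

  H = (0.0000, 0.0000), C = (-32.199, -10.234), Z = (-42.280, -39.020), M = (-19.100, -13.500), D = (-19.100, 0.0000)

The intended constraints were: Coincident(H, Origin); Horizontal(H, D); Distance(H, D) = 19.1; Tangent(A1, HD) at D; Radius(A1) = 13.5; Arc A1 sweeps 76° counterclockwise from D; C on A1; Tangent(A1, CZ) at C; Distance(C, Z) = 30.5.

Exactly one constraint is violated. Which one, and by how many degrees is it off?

Tangent(A1, CZ) at C — off by 5.30°.

H = (0.00, 0.00) ✓; H.y = 0.00, D.y = 0.00 ✓; |HD| = 19.10 ✓; ∠(MD, DH) = 90.00° ✓; |MD| = 13.50 ✓; bearing(M→C) − bearing(M→D) = 76.00° ✓; |MC| = 13.50 ✓; ∠(MC, CZ) = 95.30° ✗; |CZ| = 30.50 ✓.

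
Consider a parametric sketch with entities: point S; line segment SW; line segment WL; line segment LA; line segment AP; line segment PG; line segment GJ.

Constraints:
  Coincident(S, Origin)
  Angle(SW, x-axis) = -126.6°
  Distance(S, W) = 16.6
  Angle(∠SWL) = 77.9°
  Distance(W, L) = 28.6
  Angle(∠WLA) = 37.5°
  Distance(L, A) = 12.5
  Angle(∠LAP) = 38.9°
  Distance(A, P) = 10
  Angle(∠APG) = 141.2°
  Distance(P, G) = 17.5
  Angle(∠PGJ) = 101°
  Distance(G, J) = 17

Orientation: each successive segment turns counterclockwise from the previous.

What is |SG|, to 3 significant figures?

42.8

S is at the origin; SW runs at -126.6° with length 16.6, so W = (-9.90, -13.3). ∠SWL = 77.9° gives WL at -24.5° from the x-axis; with |WL| = 28.6, L = (16.1, -25.2). ∠WLA = 37.5° gives LA at 118° from the x-axis; with |LA| = 12.5, A = (10.3, -14.2). ∠LAP = 38.9° gives AP at -101° from the x-axis; with |AP| = 10.0, P = (8.37, -24.0). ∠APG = 141.2° gives PG at -62.1° from the x-axis; with |PG| = 17.5, G = (16.6, -39.4). Then |SG| = |G − S| = 42.8.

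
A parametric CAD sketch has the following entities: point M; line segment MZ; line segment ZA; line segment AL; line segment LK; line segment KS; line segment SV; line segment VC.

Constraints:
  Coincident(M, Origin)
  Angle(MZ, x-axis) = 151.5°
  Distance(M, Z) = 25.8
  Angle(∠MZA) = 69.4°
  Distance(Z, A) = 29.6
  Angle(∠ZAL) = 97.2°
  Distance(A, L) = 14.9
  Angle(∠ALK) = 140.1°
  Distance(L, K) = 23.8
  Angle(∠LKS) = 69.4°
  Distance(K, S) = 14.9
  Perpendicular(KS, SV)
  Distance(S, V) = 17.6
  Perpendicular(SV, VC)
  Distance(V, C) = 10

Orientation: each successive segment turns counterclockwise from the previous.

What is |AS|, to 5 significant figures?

30.308

M is at the origin; MZ runs at 151.5° with length 25.8, so Z = (-22.673, 12.311). ∠MZA = 69.4° gives ZA at -97.900° from the x-axis; with |ZA| = 29.6, A = (-26.742, -17.008). ∠ZAL = 97.2° gives AL at -15.100° from the x-axis; with |AL| = 14.9, L = (-12.356, -20.890). ∠ALK = 140.1° gives LK at 24.800° from the x-axis; with |LK| = 23.8, K = (9.2488, -10.907). ∠LKS = 69.4° gives KS at 135.40° from the x-axis; with |KS| = 14.9, S = (-1.3604, -0.44486). Then |AS| = |S − A| = 30.308.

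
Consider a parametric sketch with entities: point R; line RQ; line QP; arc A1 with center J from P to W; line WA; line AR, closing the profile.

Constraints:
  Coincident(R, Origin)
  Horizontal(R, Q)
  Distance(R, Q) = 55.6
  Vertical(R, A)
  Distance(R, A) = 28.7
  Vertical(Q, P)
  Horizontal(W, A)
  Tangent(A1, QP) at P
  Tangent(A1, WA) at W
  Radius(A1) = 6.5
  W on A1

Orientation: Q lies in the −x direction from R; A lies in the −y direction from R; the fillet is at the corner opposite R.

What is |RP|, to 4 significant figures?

59.87

The virtual corner opposite R is at (-55.60, -28.70). Tangency of A1 to QP means the radius JP is perpendicular to QP and the tangent condition forces JW to be normal to WA, with radius 6.5, so the center J sits 6.5 in from both sides at J = (-49.10, -22.20). That places the tangent points at P = (-55.60, -22.20) on QP and W = (-49.10, -28.70) on WA. Then |RP| = |P − R| = 59.87.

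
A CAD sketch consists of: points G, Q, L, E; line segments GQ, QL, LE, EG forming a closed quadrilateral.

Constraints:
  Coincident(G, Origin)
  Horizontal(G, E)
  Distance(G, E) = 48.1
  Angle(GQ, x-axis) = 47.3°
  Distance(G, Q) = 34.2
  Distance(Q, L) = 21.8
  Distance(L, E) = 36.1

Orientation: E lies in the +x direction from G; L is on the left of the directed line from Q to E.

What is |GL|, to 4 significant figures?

55.31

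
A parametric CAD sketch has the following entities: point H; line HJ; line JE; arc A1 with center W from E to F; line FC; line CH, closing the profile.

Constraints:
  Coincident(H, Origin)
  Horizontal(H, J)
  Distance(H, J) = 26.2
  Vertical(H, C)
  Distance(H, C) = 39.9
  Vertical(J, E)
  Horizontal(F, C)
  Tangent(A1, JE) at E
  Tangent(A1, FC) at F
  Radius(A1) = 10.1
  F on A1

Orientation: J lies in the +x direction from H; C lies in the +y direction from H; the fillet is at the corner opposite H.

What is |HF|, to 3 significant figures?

43.0

H is at the origin; HJ is horizontal with |HJ| = 26.2 and J on the +x side, so J = (26.2, 0.00). HC is vertical with |HC| = 39.9 and C on the +y side, so C = (0.00, 39.9). The virtual corner opposite H is at (26.2, 39.9). A1 meets JE tangentially, so WE is at right angles to JE and since A1 is tangent to FC there, WF ⟂ FC, with radius 10.1, so the center W sits 10.1 in from both sides at W = (16.1, 29.8). That places the tangent points at E = (26.2, 29.8) on JE and F = (16.1, 39.9) on FC. Then |HF| = |F − H| = 43.0.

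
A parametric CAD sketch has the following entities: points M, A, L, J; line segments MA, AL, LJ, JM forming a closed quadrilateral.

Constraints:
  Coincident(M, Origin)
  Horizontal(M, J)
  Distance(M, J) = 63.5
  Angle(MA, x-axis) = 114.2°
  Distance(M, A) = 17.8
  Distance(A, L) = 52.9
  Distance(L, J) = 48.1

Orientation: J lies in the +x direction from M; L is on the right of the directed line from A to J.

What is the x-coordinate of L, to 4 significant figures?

23.53

Checks: |AL| = 52.90 ✓; |LJ| = 48.10 ✓.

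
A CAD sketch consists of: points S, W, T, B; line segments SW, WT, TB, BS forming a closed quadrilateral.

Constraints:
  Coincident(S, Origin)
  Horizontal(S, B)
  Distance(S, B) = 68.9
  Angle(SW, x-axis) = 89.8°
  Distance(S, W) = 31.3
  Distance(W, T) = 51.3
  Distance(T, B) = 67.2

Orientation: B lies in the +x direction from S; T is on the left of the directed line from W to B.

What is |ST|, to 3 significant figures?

74.2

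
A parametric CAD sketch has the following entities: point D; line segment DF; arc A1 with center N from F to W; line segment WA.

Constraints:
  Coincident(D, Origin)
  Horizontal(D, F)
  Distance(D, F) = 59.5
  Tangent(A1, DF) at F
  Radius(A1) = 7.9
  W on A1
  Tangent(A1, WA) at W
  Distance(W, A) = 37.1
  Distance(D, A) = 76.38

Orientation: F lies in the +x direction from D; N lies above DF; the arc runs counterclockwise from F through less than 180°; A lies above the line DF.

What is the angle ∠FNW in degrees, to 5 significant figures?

99.562°

D is at the origin; DF is horizontal with |DF| = 59.5 and F on the +x side, so F = (59.500, 0.0000). The tangent condition forces NF to be normal to DF, so N = F + (0, 7.9) = (59.500, 7.9000). Since NW ⟂ WA (tangency), |NA| = √(7.9² + 37.1²) = 37.932 regardless of where W sits on A1. So A lies on both circle(D, 76.38) and circle(N, 37.932); the above-DF intersection is A = (61.127, 45.797). W is the foot of the tangent from A: W = (67.290, 9.2123).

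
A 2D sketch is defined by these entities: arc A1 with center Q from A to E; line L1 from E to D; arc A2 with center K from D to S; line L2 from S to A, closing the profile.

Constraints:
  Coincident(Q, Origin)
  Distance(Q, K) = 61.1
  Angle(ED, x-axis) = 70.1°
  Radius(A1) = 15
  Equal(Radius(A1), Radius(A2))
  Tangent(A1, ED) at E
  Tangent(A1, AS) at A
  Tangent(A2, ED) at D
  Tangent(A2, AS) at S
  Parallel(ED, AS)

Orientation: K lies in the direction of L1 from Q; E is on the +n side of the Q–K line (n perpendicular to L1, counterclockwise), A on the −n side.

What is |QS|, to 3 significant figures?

62.9

The slot axis is L1's direction at 70.1°, so u = (cos 70.1°, sin 70.1°) = (0.340, 0.940) and n = (−sin 70.1°, cos 70.1°) = (-0.940, 0.340). Q is at the origin and K lies 61.1 along u from Q, so K = 61.1·u = (20.8, 57.5). Tangency of A1 to both parallel lines with radius 15.0 puts E and A at Q ± 15.0·n: E = (-14.1, 5.11), A = (14.1, -5.11). Equal radii place D and S the same way about K: D = K + 15.0·n = (6.69, 62.6), S = K − 15.0·n = (34.9, 52.3). Then |QS| = |S − Q| = 62.9.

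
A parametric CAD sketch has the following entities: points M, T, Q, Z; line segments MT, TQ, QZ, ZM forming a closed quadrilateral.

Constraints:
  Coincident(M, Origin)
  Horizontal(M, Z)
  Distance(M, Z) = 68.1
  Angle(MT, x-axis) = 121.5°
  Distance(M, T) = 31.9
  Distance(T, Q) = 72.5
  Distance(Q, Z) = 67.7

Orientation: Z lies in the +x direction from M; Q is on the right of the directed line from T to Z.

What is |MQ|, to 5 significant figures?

41.087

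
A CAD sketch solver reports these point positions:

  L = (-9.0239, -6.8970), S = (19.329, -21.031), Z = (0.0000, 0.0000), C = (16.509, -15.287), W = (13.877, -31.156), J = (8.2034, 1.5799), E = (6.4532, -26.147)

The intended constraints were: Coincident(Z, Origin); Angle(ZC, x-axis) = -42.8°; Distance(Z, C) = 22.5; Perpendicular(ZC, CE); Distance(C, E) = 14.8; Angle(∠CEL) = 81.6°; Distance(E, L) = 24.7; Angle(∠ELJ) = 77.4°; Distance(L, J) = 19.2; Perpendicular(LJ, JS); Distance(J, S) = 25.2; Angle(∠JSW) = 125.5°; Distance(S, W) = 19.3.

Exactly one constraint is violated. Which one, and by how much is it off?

Distance(S, W) = 19.3 — off by 7.80.

Z = (0.00, 0.00) ✓; ZC at -42.80° ✓; |ZC| = 22.50 ✓; ∠(ZC, CE) = 90.00° ✓; |CE| = 14.80 ✓; ∠CEL = 81.60° ✓; |EL| = 24.70 ✓; ∠ELJ = 77.40° ✓; |LJ| = 19.20 ✓; ∠(LJ, JS) = 90.00° ✓; |JS| = 25.20 ✓; ∠JSW = 125.5° ✓; |SW| = 11.50 ✗.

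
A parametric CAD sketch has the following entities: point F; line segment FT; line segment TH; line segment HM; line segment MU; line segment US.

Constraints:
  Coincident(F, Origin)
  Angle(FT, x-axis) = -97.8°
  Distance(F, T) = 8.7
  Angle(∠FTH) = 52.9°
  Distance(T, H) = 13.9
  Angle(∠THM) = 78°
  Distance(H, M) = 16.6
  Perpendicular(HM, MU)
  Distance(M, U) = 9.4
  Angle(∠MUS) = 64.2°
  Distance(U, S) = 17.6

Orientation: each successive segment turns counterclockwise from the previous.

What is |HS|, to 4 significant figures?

1.896

F is at the origin; FT runs at -97.8° with length 8.7, so T = (-1.181, -8.620). ∠FTH = 52.9° gives TH at 29.30° from the x-axis; with |TH| = 13.9, H = (10.94, -1.817). ∠THM = 78.0° gives HM at 131.3° from the x-axis; with |HM| = 16.6, M = (-0.01499, 10.65). The perpendicularity gives MU at right angles to HM, so MU runs at -138.7°; with |MU| = 9.4, U = (-7.077, 4.450). ∠MUS = 64.2° gives US at -22.90° from the x-axis; with |US| = 17.6, S = (9.136, -2.399). Then |HS| = |S − H| = 1.896.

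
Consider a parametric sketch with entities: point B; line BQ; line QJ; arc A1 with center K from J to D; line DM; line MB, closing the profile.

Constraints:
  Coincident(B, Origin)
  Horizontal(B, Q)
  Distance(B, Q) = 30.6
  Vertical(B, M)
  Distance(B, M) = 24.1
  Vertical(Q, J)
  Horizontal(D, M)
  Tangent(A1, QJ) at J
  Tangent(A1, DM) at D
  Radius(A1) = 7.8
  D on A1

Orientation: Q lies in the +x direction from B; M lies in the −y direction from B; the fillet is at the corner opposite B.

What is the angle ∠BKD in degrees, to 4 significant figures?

125.6°

The virtual corner opposite B is at (30.60, -24.10). A1 meets QJ tangentially, so KJ is at right angles to QJ and since A1 is tangent to DM there, KD ⟂ DM, with radius 7.8, so the center K sits 7.8 in from both sides at K = (22.80, -16.30). That places the tangent points at J = (30.60, -16.30) on QJ and D = (22.80, -24.10) on DM. Then cos ∠BKD = KB·KD / (|KB||KD|), giving 125.6°.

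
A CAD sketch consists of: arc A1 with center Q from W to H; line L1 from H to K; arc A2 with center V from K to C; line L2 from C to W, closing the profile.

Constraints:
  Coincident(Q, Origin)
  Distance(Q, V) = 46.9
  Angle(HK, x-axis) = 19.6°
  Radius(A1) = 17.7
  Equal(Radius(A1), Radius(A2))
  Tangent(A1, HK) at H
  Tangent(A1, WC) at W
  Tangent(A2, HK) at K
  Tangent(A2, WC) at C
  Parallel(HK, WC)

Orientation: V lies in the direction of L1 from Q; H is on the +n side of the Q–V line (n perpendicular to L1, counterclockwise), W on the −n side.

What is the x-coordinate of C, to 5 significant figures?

50.120

Tangency of A1 to both parallel lines with radius 17.7 puts H and W at Q ± 17.7·n: H = (-5.9375, 16.674), W = (5.9375, -16.674). Equal radii place K and C the same way about V: K = V + 17.7·n = (38.245, 32.407), C = V − 17.7·n = (50.120, -0.94174). So C.x = 50.120.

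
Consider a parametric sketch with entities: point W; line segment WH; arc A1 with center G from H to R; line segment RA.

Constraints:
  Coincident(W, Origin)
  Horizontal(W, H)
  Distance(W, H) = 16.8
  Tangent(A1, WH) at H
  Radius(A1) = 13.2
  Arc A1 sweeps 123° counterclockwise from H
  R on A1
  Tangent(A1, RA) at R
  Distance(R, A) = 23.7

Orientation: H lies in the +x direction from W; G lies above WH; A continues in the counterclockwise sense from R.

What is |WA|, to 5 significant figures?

42.956

W is at the origin; WH is horizontal with |WH| = 16.8 and H on the +x side, so H = (16.800, 0.0000). Since A1 is tangent to WH there, GH ⟂ WH, so G = H + (0, 13.2) = (16.800, 13.200). On A1, H sits at bearing -90° from G; a 123° counterclockwise sweep puts R at bearing 33°, so R = G + 13.2·(cos 33°, sin 33°) = (27.870, 20.389). A1 meets RA tangentially, so GR is at right angles to RA, so RA runs along (−sin 33°, cos 33°); with |RA| = 23.7, A = (14.963, 40.266). Then |WA| = |A − W| = 42.956.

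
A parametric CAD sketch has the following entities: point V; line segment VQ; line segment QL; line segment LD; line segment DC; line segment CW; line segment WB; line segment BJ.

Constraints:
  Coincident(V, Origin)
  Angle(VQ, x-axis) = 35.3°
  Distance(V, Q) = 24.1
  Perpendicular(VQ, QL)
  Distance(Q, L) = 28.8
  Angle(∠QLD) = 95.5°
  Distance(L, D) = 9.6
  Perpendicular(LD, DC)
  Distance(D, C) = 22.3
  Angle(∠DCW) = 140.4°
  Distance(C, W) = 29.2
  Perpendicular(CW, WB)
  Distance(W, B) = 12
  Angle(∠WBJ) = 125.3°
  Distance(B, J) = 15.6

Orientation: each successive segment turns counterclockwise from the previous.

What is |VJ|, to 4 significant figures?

39.45

V is at the origin; VQ runs at 35.3° with length 24.1, so Q = (19.67, 13.93). VQ is perpendicular to QL, so QL runs at 125.3°; with |QL| = 28.8, L = (3.027, 37.43). ∠QLD = 95.5° gives LD at -150.2° from the x-axis; with |LD| = 9.6, D = (-5.304, 32.66). LD is perpendicular to DC, so DC runs at -60.20°; with |DC| = 22.3, C = (5.779, 13.31). ∠DCW = 140.4° gives CW at -20.60° from the x-axis; with |CW| = 29.2, W = (33.11, 3.035). CW ⟂ WB, so WB runs at 69.40°; with |WB| = 12.0, B = (37.33, 14.27). ∠WBJ = 125.3° gives BJ at 124.1° from the x-axis; with |BJ| = 15.6, J = (28.59, 27.19). Then |VJ| = |J − V| = 39.45.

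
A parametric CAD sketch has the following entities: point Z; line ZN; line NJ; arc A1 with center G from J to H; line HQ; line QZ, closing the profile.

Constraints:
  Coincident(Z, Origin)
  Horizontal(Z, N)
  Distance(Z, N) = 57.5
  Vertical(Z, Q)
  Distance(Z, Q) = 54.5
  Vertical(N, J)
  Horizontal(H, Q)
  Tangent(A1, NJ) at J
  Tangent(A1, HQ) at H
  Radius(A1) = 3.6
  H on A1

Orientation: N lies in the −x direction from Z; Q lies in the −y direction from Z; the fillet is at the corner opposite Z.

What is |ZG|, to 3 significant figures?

74.1

Z and Q share the same x with |ZQ| = 54.5 and Q on the −y side, so Q = (0.00, -54.5). The virtual corner opposite Z is at (-57.5, -54.5). Since A1 is tangent to NJ there, GJ ⟂ NJ and since A1 is tangent to HQ there, GH ⟂ HQ, with radius 3.6, so the center G sits 3.6 in from both sides at G = (-53.9, -50.9). Then |ZG| = |G − Z| = 74.1.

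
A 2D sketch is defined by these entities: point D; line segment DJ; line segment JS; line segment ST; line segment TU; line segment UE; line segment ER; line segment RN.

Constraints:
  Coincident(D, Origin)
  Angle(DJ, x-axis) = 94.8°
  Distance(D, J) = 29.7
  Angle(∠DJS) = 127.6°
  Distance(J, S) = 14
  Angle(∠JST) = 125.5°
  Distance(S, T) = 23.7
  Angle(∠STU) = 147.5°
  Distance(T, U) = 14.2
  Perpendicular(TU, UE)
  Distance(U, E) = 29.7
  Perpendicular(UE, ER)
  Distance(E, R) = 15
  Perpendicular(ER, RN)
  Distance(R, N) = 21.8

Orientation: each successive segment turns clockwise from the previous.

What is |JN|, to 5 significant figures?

27.402

D is at the origin; DJ runs at 94.8° with length 29.7, so J = (-2.4852, 29.596). ∠DJS = 127.6° gives JS at 42.400° from the x-axis; with |JS| = 14.0, S = (7.8531, 39.036). ∠JST = 125.5° gives ST at -12.100° from the x-axis; with |ST| = 23.7, T = (31.027, 34.068). ∠STU = 147.5° gives TU at -44.600° from the x-axis; with |TU| = 14.2, U = (41.137, 24.098). TU ⟂ UE, so UE runs at -134.60°; with |UE| = 29.7, E = (20.283, 2.9504). The perpendicularity gives ER at right angles to UE, so ER runs at 135.40°; with |ER| = 15.0, R = (9.6030, 13.483). ER ⟂ RN, so RN runs at 45.400°; with |RN| = 21.8, N = (24.910, 29.005). Then |JN| = |N − J| = 27.402.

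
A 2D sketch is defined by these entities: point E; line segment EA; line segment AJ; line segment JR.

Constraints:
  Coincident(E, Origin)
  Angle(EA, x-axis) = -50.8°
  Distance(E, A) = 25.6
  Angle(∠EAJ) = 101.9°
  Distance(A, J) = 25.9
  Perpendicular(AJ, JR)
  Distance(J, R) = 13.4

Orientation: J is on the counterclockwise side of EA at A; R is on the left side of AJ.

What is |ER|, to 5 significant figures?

33.284

E is at the origin; EA runs at -50.8° with length 25.6, so A = 25.6·(cos -50.8°, sin -50.8°) = (16.180, -19.839). ∠EAJ = 101.9°, so AJ runs at -50.8° + (180° − 101.9°) = 27.300° from the x-axis; with |AJ| = 25.9, J = A + 25.9·(cos 27.300°, sin 27.300°) = (39.195, -7.9596). AJ is perpendicular to JR; with |JR| = 13.4 on the left of AJ, R = J + 13.4·(-0.45865, 0.88862) = (33.049, 3.9479). Then |ER| = |R − E| = 33.284.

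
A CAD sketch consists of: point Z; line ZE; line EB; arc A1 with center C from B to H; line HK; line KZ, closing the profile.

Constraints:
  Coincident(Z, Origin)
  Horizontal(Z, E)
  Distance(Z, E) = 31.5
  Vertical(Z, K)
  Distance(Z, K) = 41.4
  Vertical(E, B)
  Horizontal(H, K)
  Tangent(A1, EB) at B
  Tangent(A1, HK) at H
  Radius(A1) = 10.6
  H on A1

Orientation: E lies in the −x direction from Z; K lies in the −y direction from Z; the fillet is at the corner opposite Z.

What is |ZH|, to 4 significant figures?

46.38

Z is at the origin; Z and E share the same y with |ZE| = 31.5 and E on the −x side, so E = (-31.50, 0.000). Z and K share the same x with |ZK| = 41.4 and K on the −y side, so K = (0.000, -41.40). The virtual corner opposite Z is at (-31.50, -41.40). Tangency of A1 to EB means the radius CB is perpendicular to EB and since A1 is tangent to HK there, CH ⟂ HK, with radius 10.6, so the center C sits 10.6 in from both sides at C = (-20.90, -30.80). That places the tangent points at B = (-31.50, -30.80) on EB and H = (-20.90, -41.40) on HK. Then |ZH| = |H − Z| = 46.38.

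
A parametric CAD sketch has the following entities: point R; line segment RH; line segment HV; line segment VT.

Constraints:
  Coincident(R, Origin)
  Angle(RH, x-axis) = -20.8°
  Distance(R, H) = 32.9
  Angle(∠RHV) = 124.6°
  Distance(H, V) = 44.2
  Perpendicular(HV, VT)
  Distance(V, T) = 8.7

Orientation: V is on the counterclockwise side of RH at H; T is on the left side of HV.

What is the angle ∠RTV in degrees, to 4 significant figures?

106.3°

∠RHV = 124.6°, so HV runs at -20.8° + (180° − 124.6°) = 34.60° from the x-axis; with |HV| = 44.2, V = H + 44.2·(cos 34.60°, sin 34.60°) = (67.14, 13.42). HV is perpendicular to VT; with |VT| = 8.7 on the left of HV, T = V + 8.7·(-0.5678, 0.8231) = (62.20, 20.58). Then cos ∠RTV = TR·TV / (|TR||TV|), giving 106.3°.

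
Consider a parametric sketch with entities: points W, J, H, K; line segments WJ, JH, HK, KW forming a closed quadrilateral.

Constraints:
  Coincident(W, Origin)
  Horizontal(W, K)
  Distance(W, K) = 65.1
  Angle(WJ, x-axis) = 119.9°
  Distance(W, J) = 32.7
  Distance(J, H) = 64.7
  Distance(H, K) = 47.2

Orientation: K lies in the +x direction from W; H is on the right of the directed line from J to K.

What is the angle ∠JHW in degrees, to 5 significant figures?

8.2251°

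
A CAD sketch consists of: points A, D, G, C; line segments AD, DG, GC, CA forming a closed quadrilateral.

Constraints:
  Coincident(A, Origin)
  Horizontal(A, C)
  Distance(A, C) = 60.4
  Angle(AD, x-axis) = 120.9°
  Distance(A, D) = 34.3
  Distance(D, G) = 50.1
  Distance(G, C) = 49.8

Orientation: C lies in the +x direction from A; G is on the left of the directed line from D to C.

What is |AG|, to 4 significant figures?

51.08

A is at the origin; A and C share the same y with |AC| = 60.4 and C in +x, so C = (60.4, 0). AD runs at 120.9° with |AD| = 34.3, so D = (-17.61, 29.43). G is determined by |DG| = 50.1 and |GC| = 49.8 together: it lies at the intersection of circle(D, 50.1) and circle(C, 49.8). With |DC| = 83.38, the foot of the radical line on DC is 41.87 from D and the perpendicular offset is √(50.1² − 41.87²) = 27.51. Taking the left-of-DC solution: G = (31.27, 40.39).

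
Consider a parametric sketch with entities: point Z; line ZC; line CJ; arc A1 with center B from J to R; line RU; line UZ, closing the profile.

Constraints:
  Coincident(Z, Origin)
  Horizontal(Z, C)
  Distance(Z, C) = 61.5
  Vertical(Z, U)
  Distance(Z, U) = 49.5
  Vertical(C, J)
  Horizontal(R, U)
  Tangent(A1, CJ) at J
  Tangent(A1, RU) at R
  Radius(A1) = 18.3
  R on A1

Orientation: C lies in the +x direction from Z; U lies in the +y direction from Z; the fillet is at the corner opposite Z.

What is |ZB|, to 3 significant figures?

53.3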